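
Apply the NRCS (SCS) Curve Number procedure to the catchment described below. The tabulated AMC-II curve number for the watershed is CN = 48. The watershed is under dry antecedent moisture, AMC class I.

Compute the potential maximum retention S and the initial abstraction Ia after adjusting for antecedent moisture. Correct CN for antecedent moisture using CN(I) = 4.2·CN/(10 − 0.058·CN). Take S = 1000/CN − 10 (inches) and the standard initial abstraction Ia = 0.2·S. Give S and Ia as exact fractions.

Dry (AMC I): CN(I) = 4.2·48/(10 − 0.058·48) = (1008/5)/(902/125) = 12600/451 ≈ 27.938
Retention S: 1000/CN − 10 with CN=27.938 → S = 1625/63 ≈ 25.794 in
Ia = 0.2·(1625/63) = 325/63 in ≈ 5.159 in

S = 1625/63 in ≈ 25.794 in; Ia = 325/63 in ≈ 5.159 in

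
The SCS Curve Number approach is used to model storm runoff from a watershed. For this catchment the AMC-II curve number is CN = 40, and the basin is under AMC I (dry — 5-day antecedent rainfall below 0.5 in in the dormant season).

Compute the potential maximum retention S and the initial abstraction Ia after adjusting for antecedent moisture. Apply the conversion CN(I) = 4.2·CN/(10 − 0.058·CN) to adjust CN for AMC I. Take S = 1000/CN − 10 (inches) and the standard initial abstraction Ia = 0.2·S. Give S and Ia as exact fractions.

S = 250/7 in ≈ 35.714 in; Ia = 50/7 in ≈ 7.143 in

Dry (AMC I): CN(I) = 4.2·40/(10 − 0.058·40) = 168/(192/25) = 175/8 ≈ 21.875
Retention S: 1000/CN − 10 with CN=21.875 → S = 250/7 ≈ 35.714 in
Ia = 0.2S: 0.2·35.714 = 7.143 in (exactly 50/7)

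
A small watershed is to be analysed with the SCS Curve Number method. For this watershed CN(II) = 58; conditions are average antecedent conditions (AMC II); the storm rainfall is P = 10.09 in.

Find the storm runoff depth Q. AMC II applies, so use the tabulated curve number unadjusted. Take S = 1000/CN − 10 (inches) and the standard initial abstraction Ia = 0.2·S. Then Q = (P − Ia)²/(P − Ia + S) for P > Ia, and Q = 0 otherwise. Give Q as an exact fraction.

Q = 628053721/133576900 in ≈ 4.702 in

Average conditions: CN = 58 (no AMC adjustment).
Retention S: 1000/CN − 10 with CN=58.000 → S = 210/29 ≈ 7.241 in
Ia = 0.2S: 0.2·7.241 = 1.448 in (exactly 42/29)
Excess rainfall: 10.090 − 1.448 = 8.642 in; P > Ia so Q > 0
Q = (25061/2900)²/((25061/2900) + 210/29) = (628053721/8410000)/(46061/2900) = 628053721/133576900 in ≈ 4.702 in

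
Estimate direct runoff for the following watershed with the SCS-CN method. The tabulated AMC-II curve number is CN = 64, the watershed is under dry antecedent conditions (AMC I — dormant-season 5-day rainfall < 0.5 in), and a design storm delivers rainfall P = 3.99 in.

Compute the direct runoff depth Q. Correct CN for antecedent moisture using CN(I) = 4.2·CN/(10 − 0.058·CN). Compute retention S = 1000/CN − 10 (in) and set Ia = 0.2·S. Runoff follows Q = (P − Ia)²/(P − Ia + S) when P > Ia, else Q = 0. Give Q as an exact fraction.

Dry (AMC I): CN(I) = 4.2·64/(10 − 0.058·64) = (1344/5)/(786/125) = 5600/131 ≈ 42.748
S = 1000/(5600/131) − 10 = 375/28 in ≈ 13.393 in
Ia = 0.2S: 0.2·13.393 = 2.679 in (exactly 75/28)
P − Ia = 3.990 − 2.679 = 459/350 ≈ 1.311 in (> 0, runoff occurs)
Runoff Q = (P−Ia)²/(P−Ia+S) = (1.311)²/(1.311+13.393) = 70227/600425 ≈ 0.117 in

Q = 70227/600425 in ≈ 0.117 in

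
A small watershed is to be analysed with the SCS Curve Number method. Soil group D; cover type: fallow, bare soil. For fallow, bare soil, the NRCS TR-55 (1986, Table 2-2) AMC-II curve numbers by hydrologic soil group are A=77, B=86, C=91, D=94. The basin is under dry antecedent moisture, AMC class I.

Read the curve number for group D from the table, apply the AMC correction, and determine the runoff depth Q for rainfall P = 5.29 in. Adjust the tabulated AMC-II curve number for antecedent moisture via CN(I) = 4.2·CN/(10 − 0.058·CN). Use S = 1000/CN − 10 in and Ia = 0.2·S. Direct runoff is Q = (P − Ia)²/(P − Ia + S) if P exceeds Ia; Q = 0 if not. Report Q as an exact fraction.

Q = 26909449681/7041948900 in ≈ 3.821 in

NRCS table: fallow, bare soil, soil group D → CN(II) = 94
Dry (AMC I): CN(I) = 4.2·94/(10 − 0.058·94) = (1974/5)/(1137/250) = 32900/379 ≈ 86.807
S = 1000/(32900/379) − 10 = 500/329 in ≈ 1.520 in
Ia = 0.2S: 0.2·1.520 = 0.304 in (exactly 100/329)
P − Ia = 5.290 − 0.304 = 164041/32900 ≈ 4.986 in (> 0, runoff occurs)
Q = (164041/32900)²/((164041/32900) + 500/329) = (26909449681/1082410000)/(214041/32900) = 26909449681/7041948900 in ≈ 3.821 in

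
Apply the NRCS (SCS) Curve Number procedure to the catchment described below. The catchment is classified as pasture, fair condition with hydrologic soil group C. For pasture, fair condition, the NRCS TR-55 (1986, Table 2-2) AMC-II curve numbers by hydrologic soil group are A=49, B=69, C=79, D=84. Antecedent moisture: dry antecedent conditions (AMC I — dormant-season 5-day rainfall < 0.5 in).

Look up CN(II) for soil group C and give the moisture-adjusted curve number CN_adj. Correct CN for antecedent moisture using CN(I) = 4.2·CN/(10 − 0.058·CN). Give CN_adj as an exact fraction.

CN_adj = 7900/129 ≈ 61.240

NRCS table: pasture, fair condition, soil group C → CN(II) = 79
Adjust CN=79 to AMC I: 4.2·79/(10 − 0.058·79) → (1659/5) ÷ (2709/500) = 7900/129 ≈ 61.240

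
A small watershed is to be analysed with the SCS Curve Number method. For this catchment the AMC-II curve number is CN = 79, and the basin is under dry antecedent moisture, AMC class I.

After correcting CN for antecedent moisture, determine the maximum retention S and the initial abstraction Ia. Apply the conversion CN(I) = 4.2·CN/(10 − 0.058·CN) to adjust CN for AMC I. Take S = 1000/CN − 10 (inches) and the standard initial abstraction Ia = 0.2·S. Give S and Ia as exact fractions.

Adjust CN=79 to AMC I: 4.2·79/(10 − 0.058·79) → (1659/5) ÷ (2709/500) = 7900/129 ≈ 61.240
Retention S: 1000/CN − 10 with CN=61.240 → S = 500/79 ≈ 6.329 in
Ia = 0.2·(500/79) = 100/79 in ≈ 1.266 in

S = 500/79 in ≈ 6.329 in; Ia = 100/79 in ≈ 1.266 in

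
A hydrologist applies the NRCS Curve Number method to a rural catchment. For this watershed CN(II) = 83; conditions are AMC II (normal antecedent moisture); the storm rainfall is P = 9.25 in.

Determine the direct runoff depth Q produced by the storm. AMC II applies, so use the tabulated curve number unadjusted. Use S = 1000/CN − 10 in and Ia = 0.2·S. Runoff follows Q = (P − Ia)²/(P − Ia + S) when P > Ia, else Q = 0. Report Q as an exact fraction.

Q = 1722845/240036 in ≈ 7.177 in

Average conditions: CN = 83 (no AMC adjustment).
Max retention: S = 1000/83 − 10 = 170/83 in (≈ 2.048 in)
Ia = 0.2·(170/83) = 34/83 in ≈ 0.410 in
P − Ia = 9.250 − 0.410 = 2935/332 ≈ 8.840 in (> 0, runoff occurs)
Q: (2935/332)² ÷ (3615/332) = 1722845/240036 in (≈ 7.177 in)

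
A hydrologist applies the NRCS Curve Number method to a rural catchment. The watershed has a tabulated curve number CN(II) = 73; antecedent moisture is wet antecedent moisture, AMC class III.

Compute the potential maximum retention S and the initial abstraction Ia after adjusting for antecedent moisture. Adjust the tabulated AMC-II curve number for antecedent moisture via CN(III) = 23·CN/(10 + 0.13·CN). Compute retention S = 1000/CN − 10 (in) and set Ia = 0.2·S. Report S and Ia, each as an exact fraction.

S = 2700/1679 in ≈ 1.608 in; Ia = 540/1679 in ≈ 0.322 in

Adjust CN=73 to AMC III: 23·73/(10 + 0.13·73) → 1679 ÷ (1949/100) = 167900/1949 ≈ 86.147
Retention S: 1000/CN − 10 with CN=86.147 → S = 2700/1679 ≈ 1.608 in
Ia = 0.2S: 0.2·1.608 = 0.322 in (exactly 540/1679)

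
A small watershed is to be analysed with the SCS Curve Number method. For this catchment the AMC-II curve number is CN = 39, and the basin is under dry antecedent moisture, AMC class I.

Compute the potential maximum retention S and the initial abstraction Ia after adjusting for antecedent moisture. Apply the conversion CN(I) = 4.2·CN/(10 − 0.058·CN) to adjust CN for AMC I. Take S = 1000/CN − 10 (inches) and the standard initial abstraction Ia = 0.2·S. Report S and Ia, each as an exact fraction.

S = 30500/819 in ≈ 37.241 in; Ia = 6100/819 in ≈ 7.448 in

Dry (AMC I): CN(I) = 4.2·39/(10 − 0.058·39) = (819/5)/(3869/500) = 81900/3869 ≈ 21.168
S = 1000/(81900/3869) − 10 = 30500/819 in ≈ 37.241 in
Initial abstraction Ia = S/5 = (30500/819)/5 = 6100/819 ≈ 7.448 in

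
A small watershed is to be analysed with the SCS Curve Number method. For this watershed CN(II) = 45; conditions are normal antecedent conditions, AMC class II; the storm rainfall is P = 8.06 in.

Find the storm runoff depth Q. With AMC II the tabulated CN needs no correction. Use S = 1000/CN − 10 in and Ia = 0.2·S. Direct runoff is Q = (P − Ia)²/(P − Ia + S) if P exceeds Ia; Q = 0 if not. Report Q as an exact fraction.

AMC II — tabulated CN = 45 applies directly.
Max retention: S = 1000/45 − 10 = 110/9 in (≈ 12.222 in)
Ia = 0.2·(110/9) = 22/9 in ≈ 2.444 in
Excess rainfall: 8.060 − 2.444 = 5.616 in; P > Ia so Q > 0
Q: (2527/450)² ÷ (8027/450) = 6385729/3612150 in (≈ 1.768 in)

Q = 6385729/3612150 in ≈ 1.768 in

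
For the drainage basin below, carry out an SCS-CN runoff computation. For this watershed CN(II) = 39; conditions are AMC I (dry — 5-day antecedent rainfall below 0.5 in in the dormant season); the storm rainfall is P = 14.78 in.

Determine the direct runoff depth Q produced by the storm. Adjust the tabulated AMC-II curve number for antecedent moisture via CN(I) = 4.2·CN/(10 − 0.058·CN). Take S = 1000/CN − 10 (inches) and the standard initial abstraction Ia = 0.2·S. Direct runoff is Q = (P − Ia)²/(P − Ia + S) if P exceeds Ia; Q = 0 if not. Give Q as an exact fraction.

CN(I) from CN(II)=39: (4.2·39)/(10 − 0.058·39) = 81900/3869 ≈ 21.168
S = 1000/(81900/3869) − 10 = 30500/819 in ≈ 37.241 in
Initial abstraction Ia = S/5 = (30500/819)/5 = 6100/819 ≈ 7.448 in
Excess rainfall: 14.780 − 7.448 = 7.332 in; P > Ia so Q > 0
Q = (300241/40950)²/((300241/40950) + 30500/819) = (90144658081/1676902500)/(1825241/40950) = 90144658081/74743618950 in ≈ 1.206 in

Q = 90144658081/74743618950 in ≈ 1.206 in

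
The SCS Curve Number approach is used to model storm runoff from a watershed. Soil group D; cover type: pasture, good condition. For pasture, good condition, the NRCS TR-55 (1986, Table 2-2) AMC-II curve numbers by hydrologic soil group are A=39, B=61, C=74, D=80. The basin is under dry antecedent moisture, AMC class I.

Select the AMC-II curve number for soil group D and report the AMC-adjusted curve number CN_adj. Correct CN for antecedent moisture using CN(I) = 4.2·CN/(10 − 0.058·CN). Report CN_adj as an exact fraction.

CN_adj = 4200/67 ≈ 62.687

NRCS table: pasture, good condition, soil group D → CN(II) = 80
Dry (AMC I): CN(I) = 4.2·80/(10 − 0.058·80) = 336/(134/25) = 4200/67 ≈ 62.687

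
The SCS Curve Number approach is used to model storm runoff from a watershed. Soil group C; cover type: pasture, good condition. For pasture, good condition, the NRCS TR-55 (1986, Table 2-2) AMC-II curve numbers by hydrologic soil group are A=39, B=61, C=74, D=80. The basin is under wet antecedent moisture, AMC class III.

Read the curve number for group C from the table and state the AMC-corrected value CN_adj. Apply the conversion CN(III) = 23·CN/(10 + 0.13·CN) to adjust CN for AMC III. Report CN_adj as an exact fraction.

CN_adj = 85100/981 ≈ 86.748

NRCS table: pasture, good condition, soil group C → CN(II) = 74
Adjust CN=74 to AMC III: 23·74/(10 + 0.13·74) → 1702 ÷ (981/50) = 85100/981 ≈ 86.748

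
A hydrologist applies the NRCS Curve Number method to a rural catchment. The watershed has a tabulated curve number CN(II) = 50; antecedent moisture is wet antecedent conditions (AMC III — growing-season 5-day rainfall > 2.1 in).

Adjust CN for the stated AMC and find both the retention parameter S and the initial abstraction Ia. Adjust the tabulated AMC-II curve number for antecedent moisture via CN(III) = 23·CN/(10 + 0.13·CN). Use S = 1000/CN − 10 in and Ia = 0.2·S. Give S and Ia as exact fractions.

Wet (AMC III): CN(III) = 23·50/(10 + 0.13·50) = 1150/(33/2) = 2300/33 ≈ 69.697
Max retention: S = 1000/(2300/33) − 10 = 100/23 in (≈ 4.348 in)
Ia = 0.2S: 0.2·4.348 = 0.870 in (exactly 20/23)

S = 100/23 in ≈ 4.348 in; Ia = 20/23 in ≈ 0.870 in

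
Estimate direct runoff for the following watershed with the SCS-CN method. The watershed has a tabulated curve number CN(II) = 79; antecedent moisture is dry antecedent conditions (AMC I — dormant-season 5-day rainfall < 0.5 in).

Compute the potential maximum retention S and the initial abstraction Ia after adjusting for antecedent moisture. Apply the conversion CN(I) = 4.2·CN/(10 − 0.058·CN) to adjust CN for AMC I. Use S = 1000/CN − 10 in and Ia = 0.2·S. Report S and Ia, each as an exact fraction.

CN(I) from CN(II)=79: (4.2·79)/(10 − 0.058·79) = 7900/129 ≈ 61.240
Max retention: S = 1000/(7900/129) − 10 = 500/79 in (≈ 6.329 in)
Ia = 0.2S: 0.2·6.329 = 1.266 in (exactly 100/79)

S = 500/79 in ≈ 6.329 in; Ia = 100/79 in ≈ 1.266 in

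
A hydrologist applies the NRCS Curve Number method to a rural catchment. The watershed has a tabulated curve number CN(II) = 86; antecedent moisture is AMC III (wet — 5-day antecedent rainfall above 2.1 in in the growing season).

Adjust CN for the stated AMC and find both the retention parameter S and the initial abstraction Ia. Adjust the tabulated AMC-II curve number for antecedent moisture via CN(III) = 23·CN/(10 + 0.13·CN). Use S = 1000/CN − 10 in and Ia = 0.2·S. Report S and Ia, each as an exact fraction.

Wet (AMC III): CN(III) = 23·86/(10 + 0.13·86) = 1978/(1059/50) = 98900/1059 ≈ 93.390
Retention S: 1000/CN − 10 with CN=93.390 → S = 700/989 ≈ 0.708 in
Ia = 0.2·(700/989) = 140/989 in ≈ 0.142 in

S = 700/989 in ≈ 0.708 in; Ia = 140/989 in ≈ 0.142 in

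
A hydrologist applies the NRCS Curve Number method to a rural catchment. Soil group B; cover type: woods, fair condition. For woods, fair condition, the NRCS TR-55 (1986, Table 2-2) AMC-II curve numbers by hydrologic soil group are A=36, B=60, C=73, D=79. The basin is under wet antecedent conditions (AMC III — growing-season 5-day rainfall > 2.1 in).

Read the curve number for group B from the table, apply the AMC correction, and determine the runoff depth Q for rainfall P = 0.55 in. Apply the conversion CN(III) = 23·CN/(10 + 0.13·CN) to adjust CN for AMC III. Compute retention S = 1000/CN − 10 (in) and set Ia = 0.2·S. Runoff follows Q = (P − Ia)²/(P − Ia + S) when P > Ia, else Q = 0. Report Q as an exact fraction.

NRCS table: woods, fair condition, soil group B → CN(II) = 60
Wet (AMC III): CN(III) = 23·60/(10 + 0.13·60) = 1380/(89/5) = 6900/89 ≈ 77.528
Retention S: 1000/CN − 10 with CN=77.528 → S = 200/69 ≈ 2.899 in
Ia = 0.2S: 0.2·2.899 = 0.580 in (exactly 40/69)
P = 0.550 ≤ Ia = 0.580 in: entire storm abstracted, Q = 0.

Q = 0 in ≈ 0.000 in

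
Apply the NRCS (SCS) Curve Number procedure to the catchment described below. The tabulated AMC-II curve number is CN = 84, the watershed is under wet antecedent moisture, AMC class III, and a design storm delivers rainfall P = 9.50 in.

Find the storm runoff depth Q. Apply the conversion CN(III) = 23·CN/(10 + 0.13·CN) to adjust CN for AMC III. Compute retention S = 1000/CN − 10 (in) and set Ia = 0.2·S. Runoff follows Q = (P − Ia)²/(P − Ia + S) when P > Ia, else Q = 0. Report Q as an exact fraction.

Q = 81306289/9483222 in ≈ 8.574 in

CN(III) from CN(II)=84: (23·84)/(10 + 0.13·84) = 48300/523 ≈ 92.352
Max retention: S = 1000/(48300/523) − 10 = 400/483 in (≈ 0.828 in)
Ia = 0.2S: 0.2·0.828 = 0.166 in (exactly 80/483)
Since P=9.500 > Ia=0.166: effective rainfall P−Ia = 9017/966 in
Runoff Q = (P−Ia)²/(P−Ia+S) = (9.334)²/(9.334+0.828) = 81306289/9483222 ≈ 8.574 in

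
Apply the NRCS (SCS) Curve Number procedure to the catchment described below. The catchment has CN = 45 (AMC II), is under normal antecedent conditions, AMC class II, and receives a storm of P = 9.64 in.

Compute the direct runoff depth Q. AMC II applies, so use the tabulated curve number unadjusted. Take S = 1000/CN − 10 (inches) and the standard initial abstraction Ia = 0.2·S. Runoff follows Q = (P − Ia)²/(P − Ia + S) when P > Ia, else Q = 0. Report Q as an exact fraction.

AMC II — tabulated CN = 45 applies directly.
Retention S: 1000/CN − 10 with CN=45.000 → S = 110/9 ≈ 12.222 in
Initial abstraction Ia = S/5 = (110/9)/5 = 22/9 ≈ 2.444 in
P − Ia = 9.640 − 2.444 = 1619/225 ≈ 7.196 in (> 0, runoff occurs)
Q: (1619/225)² ÷ (4369/225) = 2621161/983025 in (≈ 2.666 in)

Q = 2621161/983025 in ≈ 2.666 in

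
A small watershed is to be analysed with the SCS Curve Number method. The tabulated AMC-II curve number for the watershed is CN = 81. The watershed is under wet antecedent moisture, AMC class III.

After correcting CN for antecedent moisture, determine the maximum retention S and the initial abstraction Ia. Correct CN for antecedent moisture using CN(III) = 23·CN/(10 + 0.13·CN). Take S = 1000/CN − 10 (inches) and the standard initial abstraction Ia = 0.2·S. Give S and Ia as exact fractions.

S = 1900/1863 in ≈ 1.020 in; Ia = 380/1863 in ≈ 0.204 in

Adjust CN=81 to AMC III: 23·81/(10 + 0.13·81) → 1863 ÷ (2053/100) = 186300/2053 ≈ 90.745
Retention S: 1000/CN − 10 with CN=90.745 → S = 1900/1863 ≈ 1.020 in
Ia = 0.2S: 0.2·1.020 = 0.204 in (exactly 380/1863)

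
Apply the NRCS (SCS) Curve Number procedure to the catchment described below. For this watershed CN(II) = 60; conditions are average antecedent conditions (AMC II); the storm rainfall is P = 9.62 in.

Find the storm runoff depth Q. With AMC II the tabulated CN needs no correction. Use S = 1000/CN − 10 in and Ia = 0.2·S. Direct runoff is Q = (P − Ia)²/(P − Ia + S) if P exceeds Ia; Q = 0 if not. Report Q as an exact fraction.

Q = 1545049/336450 in ≈ 4.592 in

AMC II — tabulated CN = 60 applies directly.
Retention S: 1000/CN − 10 with CN=60.000 → S = 20/3 ≈ 6.667 in
Ia = 0.2·(20/3) = 4/3 in ≈ 1.333 in
Excess rainfall: 9.620 − 1.333 = 8.287 in; P > Ia so Q > 0
Runoff Q = (P−Ia)²/(P−Ia+S) = (8.287)²/(8.287+6.667) = 1545049/336450 ≈ 4.592 in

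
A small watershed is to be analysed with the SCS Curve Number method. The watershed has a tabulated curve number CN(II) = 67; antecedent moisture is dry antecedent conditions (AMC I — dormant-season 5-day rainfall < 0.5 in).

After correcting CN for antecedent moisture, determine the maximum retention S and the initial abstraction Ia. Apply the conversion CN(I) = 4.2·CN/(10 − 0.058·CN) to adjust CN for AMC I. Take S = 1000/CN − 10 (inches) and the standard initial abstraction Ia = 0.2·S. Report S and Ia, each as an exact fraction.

Adjust CN=67 to AMC I: 4.2·67/(10 − 0.058·67) → (1407/5) ÷ (3057/500) = 46900/1019 ≈ 46.026
Retention S: 1000/CN − 10 with CN=46.026 → S = 5500/469 ≈ 11.727 in
Ia = 0.2S: 0.2·11.727 = 2.345 in (exactly 1100/469)

S = 5500/469 in ≈ 11.727 in; Ia = 1100/469 in ≈ 2.345 in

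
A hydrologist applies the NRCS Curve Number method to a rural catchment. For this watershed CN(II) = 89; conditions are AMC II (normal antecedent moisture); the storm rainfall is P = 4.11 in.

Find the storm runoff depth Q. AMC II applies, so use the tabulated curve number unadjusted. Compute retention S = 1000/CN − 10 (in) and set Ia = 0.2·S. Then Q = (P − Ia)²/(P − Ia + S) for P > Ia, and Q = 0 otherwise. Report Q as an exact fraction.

Q = 1181915641/403873100 in ≈ 2.926 in

AMC II — tabulated CN = 89 applies directly.
Retention S: 1000/CN − 10 with CN=89.000 → S = 110/89 ≈ 1.236 in
Ia = 0.2·(110/89) = 22/89 in ≈ 0.247 in
Since P=4.110 > Ia=0.247: effective rainfall P−Ia = 34379/8900 in
Q: (34379/8900)² ÷ (45379/8900) = 1181915641/403873100 in (≈ 2.926 in)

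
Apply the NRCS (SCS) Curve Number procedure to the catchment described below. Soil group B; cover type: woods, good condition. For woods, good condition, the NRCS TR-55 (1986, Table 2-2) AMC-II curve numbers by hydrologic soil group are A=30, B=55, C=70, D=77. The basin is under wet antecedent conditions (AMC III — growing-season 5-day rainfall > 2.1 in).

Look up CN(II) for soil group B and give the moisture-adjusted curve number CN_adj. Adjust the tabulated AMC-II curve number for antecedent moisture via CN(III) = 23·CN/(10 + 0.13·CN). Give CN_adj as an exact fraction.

CN_adj = 25300/343 ≈ 73.761

NRCS table: woods, good condition, soil group B → CN(II) = 55
Wet (AMC III): CN(III) = 23·55/(10 + 0.13·55) = 1265/(343/20) = 25300/343 ≈ 73.761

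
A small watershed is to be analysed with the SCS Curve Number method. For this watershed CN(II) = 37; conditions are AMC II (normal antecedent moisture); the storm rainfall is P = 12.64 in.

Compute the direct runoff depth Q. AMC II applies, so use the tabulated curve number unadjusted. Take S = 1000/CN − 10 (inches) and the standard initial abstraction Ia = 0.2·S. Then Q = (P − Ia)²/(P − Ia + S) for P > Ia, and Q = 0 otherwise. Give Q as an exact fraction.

Q = 18241441/5617525 in ≈ 3.247 in

CN(II) = 37; AMC II needs no correction.
Max retention: S = 1000/37 − 10 = 630/37 in (≈ 17.027 in)
Ia = 0.2S: 0.2·17.027 = 3.405 in (exactly 126/37)
P − Ia = 12.640 − 3.405 = 8542/925 ≈ 9.235 in (> 0, runoff occurs)
Q = (8542/925)²/((8542/925) + 630/37) = (72965764/855625)/(24292/925) = 18241441/5617525 in ≈ 3.247 in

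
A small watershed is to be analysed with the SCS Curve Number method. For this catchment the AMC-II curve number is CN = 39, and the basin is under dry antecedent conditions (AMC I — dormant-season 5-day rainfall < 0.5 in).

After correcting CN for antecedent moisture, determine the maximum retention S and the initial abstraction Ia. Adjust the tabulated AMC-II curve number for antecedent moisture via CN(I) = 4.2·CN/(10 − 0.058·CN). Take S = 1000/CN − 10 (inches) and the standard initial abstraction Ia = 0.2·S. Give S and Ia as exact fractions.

Dry (AMC I): CN(I) = 4.2·39/(10 − 0.058·39) = (819/5)/(3869/500) = 81900/3869 ≈ 21.168
S = 1000/(81900/3869) − 10 = 30500/819 in ≈ 37.241 in
Initial abstraction Ia = S/5 = (30500/819)/5 = 6100/819 ≈ 7.448 in

S = 30500/819 in ≈ 37.241 in; Ia = 6100/819 in ≈ 7.448 in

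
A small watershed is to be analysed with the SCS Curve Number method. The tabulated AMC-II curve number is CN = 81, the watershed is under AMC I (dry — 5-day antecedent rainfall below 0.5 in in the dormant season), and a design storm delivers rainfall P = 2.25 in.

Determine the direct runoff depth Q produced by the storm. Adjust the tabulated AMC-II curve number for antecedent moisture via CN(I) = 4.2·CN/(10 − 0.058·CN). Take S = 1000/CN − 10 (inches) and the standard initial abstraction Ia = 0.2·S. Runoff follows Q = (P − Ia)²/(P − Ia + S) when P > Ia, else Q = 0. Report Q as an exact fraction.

Adjust CN=81 to AMC I: 4.2·81/(10 − 0.058·81) → (1701/5) ÷ (2651/500) = 170100/2651 ≈ 64.164
S = 1000/(170100/2651) − 10 = 9500/1701 in ≈ 5.585 in
Initial abstraction Ia = S/5 = (9500/1701)/5 = 1900/1701 ≈ 1.117 in
P − Ia = 2.250 − 1.117 = 7709/6804 ≈ 1.133 in (> 0, runoff occurs)
Runoff Q = (P−Ia)²/(P−Ia+S) = (1.133)²/(1.133+5.585) = 59428681/311004036 ≈ 0.191 in

Q = 59428681/311004036 in ≈ 0.191 in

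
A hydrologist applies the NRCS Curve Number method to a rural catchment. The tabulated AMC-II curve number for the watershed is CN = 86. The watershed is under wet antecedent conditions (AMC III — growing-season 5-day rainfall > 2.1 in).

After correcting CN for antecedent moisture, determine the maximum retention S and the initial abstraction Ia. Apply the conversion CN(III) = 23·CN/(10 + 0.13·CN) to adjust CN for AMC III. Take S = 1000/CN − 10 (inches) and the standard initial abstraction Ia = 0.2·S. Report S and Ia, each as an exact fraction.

CN(III) from CN(II)=86: (23·86)/(10 + 0.13·86) = 98900/1059 ≈ 93.390
Retention S: 1000/CN − 10 with CN=93.390 → S = 700/989 ≈ 0.708 in
Initial abstraction Ia = S/5 = (700/989)/5 = 140/989 ≈ 0.142 in

S = 700/989 in ≈ 0.708 in; Ia = 140/989 in ≈ 0.142 in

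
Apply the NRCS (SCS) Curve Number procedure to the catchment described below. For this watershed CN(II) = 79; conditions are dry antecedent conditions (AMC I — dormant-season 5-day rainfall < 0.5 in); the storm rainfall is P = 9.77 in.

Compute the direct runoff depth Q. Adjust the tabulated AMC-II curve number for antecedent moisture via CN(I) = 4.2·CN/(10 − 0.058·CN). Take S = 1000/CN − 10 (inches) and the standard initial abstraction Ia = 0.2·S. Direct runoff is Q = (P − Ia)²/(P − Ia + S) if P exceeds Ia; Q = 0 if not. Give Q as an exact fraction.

Q = 4513555489/925745700 in ≈ 4.876 in

Adjust CN=79 to AMC I: 4.2·79/(10 − 0.058·79) → (1659/5) ÷ (2709/500) = 7900/129 ≈ 61.240
Max retention: S = 1000/(7900/129) − 10 = 500/79 in (≈ 6.329 in)
Initial abstraction Ia = S/5 = (500/79)/5 = 100/79 ≈ 1.266 in
P − Ia = 9.770 − 1.266 = 67183/7900 ≈ 8.504 in (> 0, runoff occurs)
Q = (67183/7900)²/((67183/7900) + 500/79) = (4513555489/62410000)/(117183/7900) = 4513555489/925745700 in ≈ 4.876 in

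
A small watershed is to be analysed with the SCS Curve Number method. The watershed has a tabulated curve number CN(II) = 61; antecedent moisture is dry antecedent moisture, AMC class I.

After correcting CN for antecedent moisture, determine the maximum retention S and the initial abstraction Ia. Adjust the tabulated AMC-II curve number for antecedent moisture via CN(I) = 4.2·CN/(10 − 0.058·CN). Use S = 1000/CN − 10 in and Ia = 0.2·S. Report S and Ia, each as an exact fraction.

S = 6500/427 in ≈ 15.222 in; Ia = 1300/427 in ≈ 3.044 in

CN(I) from CN(II)=61: (4.2·61)/(10 − 0.058·61) = 42700/1077 ≈ 39.647
S = 1000/(42700/1077) − 10 = 6500/427 in ≈ 15.222 in
Ia = 0.2S: 0.2·15.222 = 3.044 in (exactly 1300/427)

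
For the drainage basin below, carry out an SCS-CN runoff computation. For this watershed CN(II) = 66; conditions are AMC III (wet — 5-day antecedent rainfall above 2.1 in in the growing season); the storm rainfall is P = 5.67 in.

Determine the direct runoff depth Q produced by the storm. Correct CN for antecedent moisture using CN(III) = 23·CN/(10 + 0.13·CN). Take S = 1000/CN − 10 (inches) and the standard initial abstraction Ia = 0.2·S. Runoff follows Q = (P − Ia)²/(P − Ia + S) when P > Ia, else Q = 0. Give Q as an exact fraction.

CN(III) from CN(II)=66: (23·66)/(10 + 0.13·66) = 75900/929 ≈ 81.701
Max retention: S = 1000/(75900/929) − 10 = 1700/759 in (≈ 2.240 in)
Ia = 0.2S: 0.2·2.240 = 0.448 in (exactly 340/759)
P − Ia = 5.670 − 0.448 = 396353/75900 ≈ 5.222 in (> 0, runoff occurs)
Q = (396353/75900)²/((396353/75900) + 1700/759) = (157095700609/5760810000)/(566353/75900) = 157095700609/42986192700 in ≈ 3.655 in

Q = 157095700609/42986192700 in ≈ 3.655 in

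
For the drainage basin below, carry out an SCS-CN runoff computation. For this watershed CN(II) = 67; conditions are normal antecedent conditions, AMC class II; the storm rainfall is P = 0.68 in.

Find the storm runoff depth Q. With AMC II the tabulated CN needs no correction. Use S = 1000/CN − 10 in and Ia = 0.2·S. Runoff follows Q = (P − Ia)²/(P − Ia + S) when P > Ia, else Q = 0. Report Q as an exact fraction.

Q = 0 in ≈ 0.000 in

Average conditions: CN = 67 (no AMC adjustment).
Retention S: 1000/CN − 10 with CN=67.000 → S = 330/67 ≈ 4.925 in
Initial abstraction Ia = S/5 = (330/67)/5 = 66/67 ≈ 0.985 in
P = 0.680 ≤ Ia = 0.985 in: entire storm abstracted, Q = 0.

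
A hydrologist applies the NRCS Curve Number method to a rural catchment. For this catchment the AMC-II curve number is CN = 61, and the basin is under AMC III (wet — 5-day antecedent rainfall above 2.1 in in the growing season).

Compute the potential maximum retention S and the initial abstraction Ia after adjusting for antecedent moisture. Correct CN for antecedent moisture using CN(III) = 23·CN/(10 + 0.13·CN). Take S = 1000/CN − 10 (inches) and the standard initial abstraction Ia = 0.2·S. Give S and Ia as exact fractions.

Wet (AMC III): CN(III) = 23·61/(10 + 0.13·61) = 1403/(1793/100) = 140300/1793 ≈ 78.249
Max retention: S = 1000/(140300/1793) − 10 = 3900/1403 in (≈ 2.780 in)
Initial abstraction Ia = S/5 = (3900/1403)/5 = 780/1403 ≈ 0.556 in

S = 3900/1403 in ≈ 2.780 in; Ia = 780/1403 in ≈ 0.556 in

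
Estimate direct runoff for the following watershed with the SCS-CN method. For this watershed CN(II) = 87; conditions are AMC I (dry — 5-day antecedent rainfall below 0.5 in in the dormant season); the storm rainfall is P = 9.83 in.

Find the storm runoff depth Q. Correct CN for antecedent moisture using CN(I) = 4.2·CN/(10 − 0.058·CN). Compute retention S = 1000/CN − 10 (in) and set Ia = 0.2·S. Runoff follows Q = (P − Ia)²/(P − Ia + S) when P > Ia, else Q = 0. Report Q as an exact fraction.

Adjust CN=87 to AMC I: 4.2·87/(10 − 0.058·87) → (1827/5) ÷ (2477/500) = 182700/2477 ≈ 73.759
S = 1000/(182700/2477) − 10 = 6500/1827 in ≈ 3.558 in
Ia = 0.2·(6500/1827) = 1300/1827 in ≈ 0.712 in
P − Ia = 9.830 − 0.712 = 1665941/182700 ≈ 9.118 in (> 0, runoff occurs)
Runoff Q = (P−Ia)²/(P−Ia+S) = (9.118)²/(9.118+3.558) = 2775359415481/423122420700 ≈ 6.559 in

Q = 2775359415481/423122420700 in ≈ 6.559 in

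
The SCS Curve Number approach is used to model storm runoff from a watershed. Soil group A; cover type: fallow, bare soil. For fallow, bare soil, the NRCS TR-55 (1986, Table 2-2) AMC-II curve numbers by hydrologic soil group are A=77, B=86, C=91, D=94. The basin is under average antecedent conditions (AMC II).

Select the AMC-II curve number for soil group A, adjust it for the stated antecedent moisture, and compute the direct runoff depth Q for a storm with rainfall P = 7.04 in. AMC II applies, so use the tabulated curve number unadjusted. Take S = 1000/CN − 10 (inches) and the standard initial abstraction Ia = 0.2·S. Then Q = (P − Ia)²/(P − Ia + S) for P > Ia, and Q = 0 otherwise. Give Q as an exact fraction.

NRCS table: fallow, bare soil, soil group A → CN(II) = 77
Average conditions: CN = 77 (no AMC adjustment).
Retention S: 1000/CN − 10 with CN=77.000 → S = 230/77 ≈ 2.987 in
Ia = 0.2S: 0.2·2.987 = 0.597 in (exactly 46/77)
Since P=7.040 > Ia=0.597: effective rainfall P−Ia = 12402/1925 in
Q: (12402/1925)² ÷ (18152/1925) = 38452401/8735650 in (≈ 4.402 in)

Q = 38452401/8735650 in ≈ 4.402 in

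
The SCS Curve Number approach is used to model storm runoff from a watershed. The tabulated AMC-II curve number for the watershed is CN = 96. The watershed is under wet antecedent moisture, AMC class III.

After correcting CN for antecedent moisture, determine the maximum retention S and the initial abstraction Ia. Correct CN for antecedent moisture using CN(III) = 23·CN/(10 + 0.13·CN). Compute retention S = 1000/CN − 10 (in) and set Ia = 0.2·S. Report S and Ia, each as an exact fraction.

S = 25/138 in ≈ 0.181 in; Ia = 5/138 in ≈ 0.036 in

Wet (AMC III): CN(III) = 23·96/(10 + 0.13·96) = 2208/(562/25) = 27600/281 ≈ 98.221
Retention S: 1000/CN − 10 with CN=98.221 → S = 25/138 ≈ 0.181 in
Initial abstraction Ia = S/5 = (25/138)/5 = 5/138 ≈ 0.036 in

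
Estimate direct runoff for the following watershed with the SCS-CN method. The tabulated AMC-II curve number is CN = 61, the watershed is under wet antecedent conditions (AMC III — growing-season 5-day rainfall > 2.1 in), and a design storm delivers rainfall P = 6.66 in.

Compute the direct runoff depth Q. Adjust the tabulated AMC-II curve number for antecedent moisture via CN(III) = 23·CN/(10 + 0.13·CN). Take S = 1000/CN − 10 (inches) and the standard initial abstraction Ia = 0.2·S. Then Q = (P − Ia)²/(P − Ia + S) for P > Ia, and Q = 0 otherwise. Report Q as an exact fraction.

Wet (AMC III): CN(III) = 23·61/(10 + 0.13·61) = 1403/(1793/100) = 140300/1793 ≈ 78.249
Max retention: S = 1000/(140300/1793) − 10 = 3900/1403 in (≈ 2.780 in)
Initial abstraction Ia = S/5 = (3900/1403)/5 = 780/1403 ≈ 0.556 in
Since P=6.660 > Ia=0.556: effective rainfall P−Ia = 428199/70150 in
Runoff Q = (P−Ia)²/(P−Ia+S) = (6.104)²/(6.104+2.780) = 61118127867/14572469950 ≈ 4.194 in

Q = 61118127867/14572469950 in ≈ 4.194 in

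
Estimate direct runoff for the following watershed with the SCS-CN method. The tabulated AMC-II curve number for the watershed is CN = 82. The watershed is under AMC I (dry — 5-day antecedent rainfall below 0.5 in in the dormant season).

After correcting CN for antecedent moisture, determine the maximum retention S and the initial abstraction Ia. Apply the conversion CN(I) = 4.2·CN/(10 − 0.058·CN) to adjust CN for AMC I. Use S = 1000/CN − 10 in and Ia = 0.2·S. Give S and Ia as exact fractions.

Adjust CN=82 to AMC I: 4.2·82/(10 − 0.058·82) → (1722/5) ÷ (1311/250) = 28700/437 ≈ 65.675
S = 1000/(28700/437) − 10 = 1500/287 in ≈ 5.226 in
Ia = 0.2·(1500/287) = 300/287 in ≈ 1.045 in

S = 1500/287 in ≈ 5.226 in; Ia = 300/287 in ≈ 1.045 in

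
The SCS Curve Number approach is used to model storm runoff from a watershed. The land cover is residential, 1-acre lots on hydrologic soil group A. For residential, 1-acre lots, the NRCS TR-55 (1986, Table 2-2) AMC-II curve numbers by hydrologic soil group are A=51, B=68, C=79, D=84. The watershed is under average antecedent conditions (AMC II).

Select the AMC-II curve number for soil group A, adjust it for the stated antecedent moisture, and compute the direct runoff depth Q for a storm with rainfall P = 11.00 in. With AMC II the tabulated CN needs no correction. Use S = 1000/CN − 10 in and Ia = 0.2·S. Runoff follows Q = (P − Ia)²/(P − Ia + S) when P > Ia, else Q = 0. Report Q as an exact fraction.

NRCS table: residential, 1-acre lots, soil group A → CN(II) = 51
Average conditions: CN = 51 (no AMC adjustment).
Max retention: S = 1000/51 − 10 = 490/51 in (≈ 9.608 in)
Ia = 0.2·(490/51) = 98/51 in ≈ 1.922 in
Excess rainfall: 11.000 − 1.922 = 9.078 in; P > Ia so Q > 0
Q: (463/51)² ÷ (953/51) = 214369/48603 in (≈ 4.411 in)

Q = 214369/48603 in ≈ 4.411 in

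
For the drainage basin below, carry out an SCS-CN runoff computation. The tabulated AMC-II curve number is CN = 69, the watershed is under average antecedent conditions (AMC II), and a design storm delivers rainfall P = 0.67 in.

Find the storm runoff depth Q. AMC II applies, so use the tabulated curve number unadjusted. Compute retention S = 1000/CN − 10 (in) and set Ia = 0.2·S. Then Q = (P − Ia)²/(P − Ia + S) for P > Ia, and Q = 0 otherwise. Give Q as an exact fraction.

Q = 0 in ≈ 0.000 in

Average conditions: CN = 69 (no AMC adjustment).
Retention S: 1000/CN − 10 with CN=69.000 → S = 310/69 ≈ 4.493 in
Initial abstraction Ia = S/5 = (310/69)/5 = 62/69 ≈ 0.899 in
P = 0.670 ≤ Ia = 0.899 in: entire storm abstracted, Q = 0.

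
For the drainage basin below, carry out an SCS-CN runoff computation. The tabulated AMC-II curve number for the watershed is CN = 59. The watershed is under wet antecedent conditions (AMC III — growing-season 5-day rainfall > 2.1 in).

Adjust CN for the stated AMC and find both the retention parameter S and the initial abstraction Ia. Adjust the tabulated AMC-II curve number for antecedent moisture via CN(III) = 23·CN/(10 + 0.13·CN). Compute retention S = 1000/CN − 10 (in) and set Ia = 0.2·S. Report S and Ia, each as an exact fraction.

Adjust CN=59 to AMC III: 23·59/(10 + 0.13·59) → 1357 ÷ (1767/100) = 135700/1767 ≈ 76.797
Max retention: S = 1000/(135700/1767) − 10 = 4100/1357 in (≈ 3.021 in)
Ia = 0.2·(4100/1357) = 820/1357 in ≈ 0.604 in

S = 4100/1357 in ≈ 3.021 in; Ia = 820/1357 in ≈ 0.604 in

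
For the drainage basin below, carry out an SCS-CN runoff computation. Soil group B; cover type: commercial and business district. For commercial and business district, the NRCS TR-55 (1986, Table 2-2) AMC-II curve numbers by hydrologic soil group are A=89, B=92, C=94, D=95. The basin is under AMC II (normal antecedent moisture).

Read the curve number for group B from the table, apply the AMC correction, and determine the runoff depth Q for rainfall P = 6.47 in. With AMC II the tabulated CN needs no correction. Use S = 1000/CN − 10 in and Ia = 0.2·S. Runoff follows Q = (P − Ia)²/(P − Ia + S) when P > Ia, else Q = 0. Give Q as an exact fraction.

Q = 209699361/37906300 in ≈ 5.532 in

NRCS table: commercial and business district, soil group B → CN(II) = 92
Average conditions: CN = 92 (no AMC adjustment).
S = 1000/92 − 10 = 20/23 in ≈ 0.870 in
Ia = 0.2S: 0.2·0.870 = 0.174 in (exactly 4/23)
P − Ia = 6.470 − 0.174 = 14481/2300 ≈ 6.296 in (> 0, runoff occurs)
Q = (14481/2300)²/((14481/2300) + 20/23) = (209699361/5290000)/(16481/2300) = 209699361/37906300 in ≈ 5.532 in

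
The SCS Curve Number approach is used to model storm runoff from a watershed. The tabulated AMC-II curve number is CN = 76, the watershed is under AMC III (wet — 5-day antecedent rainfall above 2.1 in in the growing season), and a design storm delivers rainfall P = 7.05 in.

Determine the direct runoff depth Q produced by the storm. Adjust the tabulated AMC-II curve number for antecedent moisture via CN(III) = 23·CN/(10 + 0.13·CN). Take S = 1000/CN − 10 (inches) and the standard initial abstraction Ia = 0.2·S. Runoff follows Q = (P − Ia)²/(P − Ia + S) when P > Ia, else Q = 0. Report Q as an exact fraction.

Q = 389628121/69159620 in ≈ 5.634 in

Wet (AMC III): CN(III) = 23·76/(10 + 0.13·76) = 1748/(497/25) = 43700/497 ≈ 87.928
Max retention: S = 1000/(43700/497) − 10 = 600/437 in (≈ 1.373 in)
Ia = 0.2S: 0.2·1.373 = 0.275 in (exactly 120/437)
P − Ia = 7.050 − 0.275 = 59217/8740 ≈ 6.775 in (> 0, runoff occurs)
Runoff Q = (P−Ia)²/(P−Ia+S) = (6.775)²/(6.775+1.373) = 389628121/69159620 ≈ 5.634 in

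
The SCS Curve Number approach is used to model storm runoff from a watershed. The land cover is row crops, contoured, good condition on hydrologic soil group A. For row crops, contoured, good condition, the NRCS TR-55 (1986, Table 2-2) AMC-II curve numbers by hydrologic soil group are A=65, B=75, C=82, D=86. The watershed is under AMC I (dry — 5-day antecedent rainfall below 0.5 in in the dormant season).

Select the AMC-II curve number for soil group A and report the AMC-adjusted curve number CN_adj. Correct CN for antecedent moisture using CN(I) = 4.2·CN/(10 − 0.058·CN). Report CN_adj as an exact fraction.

CN_adj = 3900/89 ≈ 43.820

NRCS table: row crops, contoured, good condition, soil group A → CN(II) = 65
CN(I) from CN(II)=65: (4.2·65)/(10 − 0.058·65) = 3900/89 ≈ 43.820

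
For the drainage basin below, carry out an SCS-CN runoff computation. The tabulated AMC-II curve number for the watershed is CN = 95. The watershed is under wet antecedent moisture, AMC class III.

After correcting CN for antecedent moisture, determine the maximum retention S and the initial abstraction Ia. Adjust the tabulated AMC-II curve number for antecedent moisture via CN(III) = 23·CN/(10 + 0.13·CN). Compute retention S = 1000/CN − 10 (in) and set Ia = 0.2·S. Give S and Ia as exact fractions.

S = 100/437 in ≈ 0.229 in; Ia = 20/437 in ≈ 0.046 in

Wet (AMC III): CN(III) = 23·95/(10 + 0.13·95) = 2185/(447/20) = 43700/447 ≈ 97.763
Max retention: S = 1000/(43700/447) − 10 = 100/437 in (≈ 0.229 in)
Initial abstraction Ia = S/5 = (100/437)/5 = 20/437 ≈ 0.046 in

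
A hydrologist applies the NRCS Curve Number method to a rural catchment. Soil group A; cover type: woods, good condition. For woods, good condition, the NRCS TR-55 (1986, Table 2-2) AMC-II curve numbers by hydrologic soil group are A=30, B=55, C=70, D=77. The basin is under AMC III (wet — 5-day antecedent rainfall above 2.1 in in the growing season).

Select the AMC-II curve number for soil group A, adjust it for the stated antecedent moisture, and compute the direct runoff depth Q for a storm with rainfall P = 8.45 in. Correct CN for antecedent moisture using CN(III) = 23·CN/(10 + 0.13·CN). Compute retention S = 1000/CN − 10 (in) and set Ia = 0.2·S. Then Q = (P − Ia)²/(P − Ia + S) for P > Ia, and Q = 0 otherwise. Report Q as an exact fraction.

Q = 78517321/31548180 in ≈ 2.489 in

NRCS table: woods, good condition, soil group A → CN(II) = 30
Wet (AMC III): CN(III) = 23·30/(10 + 0.13·30) = 690/(139/10) = 6900/139 ≈ 49.640
Max retention: S = 1000/(6900/139) − 10 = 700/69 in (≈ 10.145 in)
Initial abstraction Ia = S/5 = (700/69)/5 = 140/69 ≈ 2.029 in
Since P=8.450 > Ia=2.029: effective rainfall P−Ia = 8861/1380 in
Q: (8861/1380)² ÷ (22861/1380) = 78517321/31548180 in (≈ 2.489 in)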